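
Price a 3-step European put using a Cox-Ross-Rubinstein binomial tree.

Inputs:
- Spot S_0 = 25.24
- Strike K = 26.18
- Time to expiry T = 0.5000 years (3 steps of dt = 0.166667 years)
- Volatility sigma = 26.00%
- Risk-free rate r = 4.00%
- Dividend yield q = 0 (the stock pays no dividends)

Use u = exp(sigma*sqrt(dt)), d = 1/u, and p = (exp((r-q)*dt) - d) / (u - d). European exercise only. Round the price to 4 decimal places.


dt = T/N = 0.166667
u = exp(sigma*sqrt(dt)) = 1.111983; d = 1/u = 0.899295
p = (exp((r-q)*dt) - d) / (u - d) = 0.504938
Discount per step: exp(-r*dt) = 0.993356
Stock lattice S(k, i) with i counting down-moves:
  k=0: S(0,0) = 25.2400
  k=1: S(1,0) = 28.0664; S(1,1) = 22.6982
  k=2: S(2,0) = 31.2094; S(2,1) = 25.2400; S(2,2) = 20.4124
  k=3: S(3,0) = 34.7043; S(3,1) = 28.0664; S(3,2) = 22.6982; S(3,3) = 18.3567
Terminal payoffs V(N, i) = max(K - S_T, 0):
  V(3,0) = 0.000000; V(3,1) = 0.000000; V(3,2) = 3.481803; V(3,3) = 7.823268
Backward induction: V(k, i) = exp(-r*dt) * [p * V(k+1, i) + (1-p) * V(k+1, i+1)].
  V(2,0) = exp(-r*dt) * [p*0.000000 + (1-p)*0.000000] = 0.000000
  V(2,1) = exp(-r*dt) * [p*0.000000 + (1-p)*3.481803] = 1.712254
  V(2,2) = exp(-r*dt) * [p*3.481803 + (1-p)*7.823268] = 5.593680
  V(1,0) = exp(-r*dt) * [p*0.000000 + (1-p)*1.712254] = 0.842039
  V(1,1) = exp(-r*dt) * [p*1.712254 + (1-p)*5.593680] = 3.609655
  V(0,0) = exp(-r*dt) * [p*0.842039 + (1-p)*3.609655] = 2.197481

Answer: Price = V(0,0) = 2.1975


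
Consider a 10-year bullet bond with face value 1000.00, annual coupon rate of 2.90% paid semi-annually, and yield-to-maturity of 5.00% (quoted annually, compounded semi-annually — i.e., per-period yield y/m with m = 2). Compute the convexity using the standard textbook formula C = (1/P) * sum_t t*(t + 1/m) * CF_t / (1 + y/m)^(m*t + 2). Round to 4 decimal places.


Answer: Convexity = 81.6928

Derivation:
Coupon per period c = face * coupon_rate / m = 14.500000
Periods per year m = 2; per-period yield y/m = 0.025000
Number of cashflows N = 20
Cashflows (t years, CF_t, discount factor 1/(1+y/m)^(m*t), PV):
  t = 0.5000: CF_t = 14.500000, DF = 0.975610, PV = 14.146341
  t = 1.0000: CF_t = 14.500000, DF = 0.951814, PV = 13.801309
  t = 1.5000: CF_t = 14.500000, DF = 0.928599, PV = 13.464691
  t = 2.0000: CF_t = 14.500000, DF = 0.905951, PV = 13.136284
  t = 2.5000: CF_t = 14.500000, DF = 0.883854, PV = 12.815887
  t = 3.0000: CF_t = 14.500000, DF = 0.862297, PV = 12.503305
  t = 3.5000: CF_t = 14.500000, DF = 0.841265, PV = 12.198346
  t = 4.0000: CF_t = 14.500000, DF = 0.820747, PV = 11.900825
  t = 4.5000: CF_t = 14.500000, DF = 0.800728, PV = 11.610561
  t = 5.0000: CF_t = 14.500000, DF = 0.781198, PV = 11.327377
  t = 5.5000: CF_t = 14.500000, DF = 0.762145, PV = 11.051099
  t = 6.0000: CF_t = 14.500000, DF = 0.743556, PV = 10.781560
  t = 6.5000: CF_t = 14.500000, DF = 0.725420, PV = 10.518595
  t = 7.0000: CF_t = 14.500000, DF = 0.707727, PV = 10.262044
  t = 7.5000: CF_t = 14.500000, DF = 0.690466, PV = 10.011751
  t = 8.0000: CF_t = 14.500000, DF = 0.673625, PV = 9.767562
  t = 8.5000: CF_t = 14.500000, DF = 0.657195, PV = 9.529328
  t = 9.0000: CF_t = 14.500000, DF = 0.641166, PV = 9.296906
  t = 9.5000: CF_t = 14.500000, DF = 0.625528, PV = 9.070152
  t = 10.0000: CF_t = 1014.500000, DF = 0.610271, PV = 619.119872
Price P = sum_t PV_t = 836.313796
Convexity numerator sum_t t*(t + 1/m) * CF_t / (1+y/m)^(m*t + 2):
  t = 0.5000: term = 6.732346
  t = 1.0000: term = 19.704427
  t = 1.5000: term = 38.447662
  t = 2.0000: term = 62.516523
  t = 2.5000: term = 91.487594
  t = 3.0000: term = 124.958665
  t = 3.5000: term = 162.547857
  t = 4.0000: term = 203.892783
  t = 4.5000: term = 248.649735
  t = 5.0000: term = 296.492909
  t = 5.5000: term = 347.113650
  t = 6.0000: term = 400.219729
  t = 6.5000: term = 455.534651
  t = 7.0000: term = 512.796981
  t = 7.5000: term = 571.759700
  t = 8.0000: term = 632.189587
  t = 8.5000: term = 693.866619
  t = 9.0000: term = 756.583401
  t = 9.5000: term = 820.144609
  t = 10.0000: term = 61875.156703
Convexity = (1/P) * sum = 68320.796130 / 836.313796 = 81.692777


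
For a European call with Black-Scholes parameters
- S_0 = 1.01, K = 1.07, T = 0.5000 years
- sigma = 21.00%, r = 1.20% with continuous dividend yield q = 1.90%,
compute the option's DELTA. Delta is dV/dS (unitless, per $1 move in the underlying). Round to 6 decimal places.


Answer: Delta = 0.364223

Derivation:
d1 = -0.3379520399; d2 = -0.4864444640
phi(d1) = 0.3767986482; exp(-qT) = 0.9905449824; exp(-rT) = 0.9940179641
N(d1) = 0.3676996650
Delta = exp(-qT) * N(d1) = 0.9905449824 * 0.3676996650 = 0.364223


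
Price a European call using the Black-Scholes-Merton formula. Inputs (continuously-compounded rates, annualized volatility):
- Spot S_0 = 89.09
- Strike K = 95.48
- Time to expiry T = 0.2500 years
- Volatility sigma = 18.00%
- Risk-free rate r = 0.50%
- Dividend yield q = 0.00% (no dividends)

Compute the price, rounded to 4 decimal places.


Answer: Price = 1.0766

Derivation:
d1 = (ln(S/K) + (r - q + 0.5*sigma^2) * T) / (sigma * sqrt(T)) = -0.71077452
d2 = d1 - sigma * sqrt(T) = -0.80077452
exp(-rT) = 0.99875078; exp(-qT) = 1.00000000
C = S_0 * exp(-qT) * N(d1) - K * exp(-rT) * N(d2)
N(d1) = 0.23861199; N(d2) = 0.21163110
C = 89.0900 * 1.00000000 * 0.23861199 - 95.4800 * 0.99875078 * 0.21163110 = 1.0766


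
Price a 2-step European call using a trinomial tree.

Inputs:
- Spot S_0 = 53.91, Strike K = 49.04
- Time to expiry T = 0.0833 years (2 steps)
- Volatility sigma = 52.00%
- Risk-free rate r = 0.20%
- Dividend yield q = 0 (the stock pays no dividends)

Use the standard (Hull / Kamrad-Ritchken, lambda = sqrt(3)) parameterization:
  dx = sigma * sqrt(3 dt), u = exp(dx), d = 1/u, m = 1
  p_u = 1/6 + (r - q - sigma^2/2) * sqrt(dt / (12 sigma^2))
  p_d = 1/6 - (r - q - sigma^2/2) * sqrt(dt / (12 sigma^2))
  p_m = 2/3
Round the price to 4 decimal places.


dt = T/N = 0.041650; dx = sigma*sqrt(3*dt) = 0.183811
u = exp(dx) = 1.201789; d = 1/u = 0.832093
p_u = 0.151576, p_m = 0.666667, p_d = 0.181758
Discount per step: exp(-r*dt) = 0.999917
Stock lattice S(k, j) with j the centered position index:
  k=0: S(0,+0) = 53.9100
  k=1: S(1,-1) = 44.8581; S(1,+0) = 53.9100; S(1,+1) = 64.7884
  k=2: S(2,-2) = 37.3261; S(2,-1) = 44.8581; S(2,+0) = 53.9100; S(2,+1) = 64.7884; S(2,+2) = 77.8620
Terminal payoffs V(N, j) = max(S_T - K, 0):
  V(2,-2) = 0.000000; V(2,-1) = 0.000000; V(2,+0) = 4.870000; V(2,+1) = 15.748426; V(2,+2) = 28.821995
Backward induction: V(k, j) = exp(-r*dt) * [p_u * V(k+1, j+1) + p_m * V(k+1, j) + p_d * V(k+1, j-1)]
  V(1,-1) = exp(-r*dt) * [p_u*4.870000 + p_m*0.000000 + p_d*0.000000] = 0.738112
  V(1,+0) = exp(-r*dt) * [p_u*15.748426 + p_m*4.870000 + p_d*0.000000] = 5.633276
  V(1,+1) = exp(-r*dt) * [p_u*28.821995 + p_m*15.748426 + p_d*4.870000] = 15.751512
  V(0,+0) = exp(-r*dt) * [p_u*15.751512 + p_m*5.633276 + p_d*0.738112] = 6.276698

Answer: Price = V(0,0) = 6.2767


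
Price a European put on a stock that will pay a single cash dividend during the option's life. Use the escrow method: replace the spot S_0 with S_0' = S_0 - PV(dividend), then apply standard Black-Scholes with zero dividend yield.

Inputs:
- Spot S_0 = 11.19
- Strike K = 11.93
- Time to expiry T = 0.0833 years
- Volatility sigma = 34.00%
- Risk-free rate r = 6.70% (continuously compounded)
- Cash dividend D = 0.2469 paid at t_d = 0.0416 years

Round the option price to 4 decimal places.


Answer: Price = 1.0489

Derivation:
PV(D) = D * exp(-r * t_d) = 0.2469 * 0.99721668 = 0.24621280
S_0' = S_0 - PV(D) = 11.1900 - 0.24621280 = 10.94378720
d1 = (ln(S_0'/K) + (r + sigma^2/2)*T) / (sigma*sqrt(T)) = -0.77334705
d2 = d1 - sigma*sqrt(T) = -0.87147697
exp(-rT) = 0.99443445
N(-d1) = 0.78034149; N(-d2) = 0.80825311
P = K * exp(-rT) * N(-d2) - S_0' * N(-d1) = 11.9300 * 0.99443445 * 0.80825311 - 10.94378720 * 0.78034149 = 1.0489


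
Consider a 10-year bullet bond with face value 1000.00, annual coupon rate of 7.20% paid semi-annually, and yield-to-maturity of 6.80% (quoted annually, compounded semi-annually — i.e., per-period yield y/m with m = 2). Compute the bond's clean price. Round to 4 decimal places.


Answer: Price = 1028.6837

Derivation:
Coupon per period c = face * coupon_rate / m = 36.000000
Periods per year m = 2; per-period yield y/m = 0.034000
Number of cashflows N = 20
Cashflows (t years, CF_t, discount factor 1/(1+y/m)^(m*t), PV):
  t = 0.5000: CF_t = 36.000000, DF = 0.967118, PV = 34.816248
  t = 1.0000: CF_t = 36.000000, DF = 0.935317, PV = 33.671419
  t = 1.5000: CF_t = 36.000000, DF = 0.904562, PV = 32.564235
  t = 2.0000: CF_t = 36.000000, DF = 0.874818, PV = 31.493458
  t = 2.5000: CF_t = 36.000000, DF = 0.846052, PV = 30.457890
  t = 3.0000: CF_t = 36.000000, DF = 0.818233, PV = 29.456373
  t = 3.5000: CF_t = 36.000000, DF = 0.791327, PV = 28.487788
  t = 4.0000: CF_t = 36.000000, DF = 0.765307, PV = 27.551052
  t = 4.5000: CF_t = 36.000000, DF = 0.740142, PV = 26.645118
  t = 5.0000: CF_t = 36.000000, DF = 0.715805, PV = 25.768973
  t = 5.5000: CF_t = 36.000000, DF = 0.692268, PV = 24.921637
  t = 6.0000: CF_t = 36.000000, DF = 0.669505, PV = 24.102164
  t = 6.5000: CF_t = 36.000000, DF = 0.647490, PV = 23.309636
  t = 7.0000: CF_t = 36.000000, DF = 0.626199, PV = 22.543169
  t = 7.5000: CF_t = 36.000000, DF = 0.605608, PV = 21.801904
  t = 8.0000: CF_t = 36.000000, DF = 0.585695, PV = 21.085013
  t = 8.5000: CF_t = 36.000000, DF = 0.566436, PV = 20.391696
  t = 9.0000: CF_t = 36.000000, DF = 0.547810, PV = 19.721176
  t = 9.5000: CF_t = 36.000000, DF = 0.529797, PV = 19.072704
  t = 10.0000: CF_t = 1036.000000, DF = 0.512377, PV = 530.822081
Price P = sum_t PV_t = 1028.683734


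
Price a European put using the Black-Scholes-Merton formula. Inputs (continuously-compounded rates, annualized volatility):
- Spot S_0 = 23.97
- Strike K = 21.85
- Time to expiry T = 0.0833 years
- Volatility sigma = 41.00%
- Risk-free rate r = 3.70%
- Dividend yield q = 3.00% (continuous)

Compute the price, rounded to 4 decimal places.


Answer: Price = 0.3315

Derivation:
d1 = (ln(S/K) + (r - q + 0.5*sigma^2) * T) / (sigma * sqrt(T)) = 0.84664870
d2 = d1 - sigma * sqrt(T) = 0.72831557
exp(-rT) = 0.99692264; exp(-qT) = 0.99750412
P = K * exp(-rT) * N(-d2) - S_0 * exp(-qT) * N(-d1)
N(-d1) = 0.19859548; N(-d2) = 0.23321022
P = 21.8500 * 0.99692264 * 0.23321022 - 23.9700 * 0.99750412 * 0.19859548 = 0.3315


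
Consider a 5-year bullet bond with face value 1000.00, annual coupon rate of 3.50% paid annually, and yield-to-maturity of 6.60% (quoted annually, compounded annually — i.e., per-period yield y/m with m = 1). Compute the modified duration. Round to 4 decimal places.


Answer: Modified duration = 4.3582

Derivation:
Coupon per period c = face * coupon_rate / m = 35.000000
Periods per year m = 1; per-period yield y/m = 0.066000
Number of cashflows N = 5
Cashflows (t years, CF_t, discount factor 1/(1+y/m)^(m*t), PV):
  t = 1.0000: CF_t = 35.000000, DF = 0.938086, PV = 32.833021
  t = 2.0000: CF_t = 35.000000, DF = 0.880006, PV = 30.800207
  t = 3.0000: CF_t = 35.000000, DF = 0.825521, PV = 28.893252
  t = 4.0000: CF_t = 35.000000, DF = 0.774410, PV = 27.104364
  t = 5.0000: CF_t = 1035.000000, DF = 0.726464, PV = 751.890030
Price P = sum_t PV_t = 871.520875
First compute Macaulay numerator sum_t t * PV_t:
  t * PV_t at t = 1.0000: 32.833021
  t * PV_t at t = 2.0000: 61.600414
  t * PV_t at t = 3.0000: 86.679757
  t * PV_t at t = 4.0000: 108.417457
  t * PV_t at t = 5.0000: 3759.450152
Macaulay duration D = 4048.980800 / 871.520875 = 4.645879
Modified duration = D / (1 + y/m) = 4.645879 / (1 + 0.066000) = 4.358236


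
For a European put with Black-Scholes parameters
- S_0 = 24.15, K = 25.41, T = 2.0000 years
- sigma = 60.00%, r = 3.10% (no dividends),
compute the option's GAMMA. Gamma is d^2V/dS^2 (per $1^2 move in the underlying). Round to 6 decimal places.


Answer: Gamma = 0.017692

Derivation:
d1 = 0.4373945499; d2 = -0.4111335875
phi(d1) = 0.3625490406; exp(-qT) = 1.0000000000; exp(-rT) = 0.9398828868
Gamma = exp(-qT) * phi(d1) / (S * sigma * sqrt(T)) = 1.0000000000 * 0.3625490406 / (24.1500 * 0.6000 * 1.4142135624) = 0.017692


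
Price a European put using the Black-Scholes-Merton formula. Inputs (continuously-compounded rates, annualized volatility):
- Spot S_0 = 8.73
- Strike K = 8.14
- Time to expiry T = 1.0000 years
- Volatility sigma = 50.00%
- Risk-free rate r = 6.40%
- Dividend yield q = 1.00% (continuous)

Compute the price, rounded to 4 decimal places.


Answer: Price = 1.1510

Derivation:
d1 = (ln(S/K) + (r - q + 0.5*sigma^2) * T) / (sigma * sqrt(T)) = 0.49795038
d2 = d1 - sigma * sqrt(T) = -0.00204962
exp(-rT) = 0.93800500; exp(-qT) = 0.99004983
P = K * exp(-rT) * N(-d2) - S_0 * exp(-qT) * N(-d1)
N(-d1) = 0.30925951; N(-d2) = 0.50081768
P = 8.1400 * 0.93800500 * 0.50081768 - 8.7300 * 0.99004983 * 0.30925951 = 1.1510


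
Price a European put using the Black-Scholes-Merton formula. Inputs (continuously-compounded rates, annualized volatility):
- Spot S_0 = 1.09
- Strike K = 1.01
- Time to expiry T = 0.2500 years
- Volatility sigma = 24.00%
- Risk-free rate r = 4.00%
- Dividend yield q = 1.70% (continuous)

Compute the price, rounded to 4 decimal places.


d1 = (ln(S/K) + (r - q + 0.5*sigma^2) * T) / (sigma * sqrt(T)) = 0.74314471
d2 = d1 - sigma * sqrt(T) = 0.62314471
exp(-rT) = 0.99004983; exp(-qT) = 0.99575902
P = K * exp(-rT) * N(-d2) - S_0 * exp(-qT) * N(-d1)
N(-d1) = 0.22869704; N(-d2) = 0.26659472
P = 1.0100 * 0.99004983 * 0.26659472 - 1.0900 * 0.99575902 * 0.22869704 = 0.0184

Answer: Price = 0.0184


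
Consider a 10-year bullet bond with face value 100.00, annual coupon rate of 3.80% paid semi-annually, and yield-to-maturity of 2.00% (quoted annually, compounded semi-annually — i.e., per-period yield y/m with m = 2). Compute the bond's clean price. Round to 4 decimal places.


Answer: Price = 116.2410

Derivation:
Coupon per period c = face * coupon_rate / m = 1.900000
Periods per year m = 2; per-period yield y/m = 0.010000
Number of cashflows N = 20
Cashflows (t years, CF_t, discount factor 1/(1+y/m)^(m*t), PV):
  t = 0.5000: CF_t = 1.900000, DF = 0.990099, PV = 1.881188
  t = 1.0000: CF_t = 1.900000, DF = 0.980296, PV = 1.862562
  t = 1.5000: CF_t = 1.900000, DF = 0.970590, PV = 1.844121
  t = 2.0000: CF_t = 1.900000, DF = 0.960980, PV = 1.825863
  t = 2.5000: CF_t = 1.900000, DF = 0.951466, PV = 1.807785
  t = 3.0000: CF_t = 1.900000, DF = 0.942045, PV = 1.789886
  t = 3.5000: CF_t = 1.900000, DF = 0.932718, PV = 1.772164
  t = 4.0000: CF_t = 1.900000, DF = 0.923483, PV = 1.754618
  t = 4.5000: CF_t = 1.900000, DF = 0.914340, PV = 1.737246
  t = 5.0000: CF_t = 1.900000, DF = 0.905287, PV = 1.720045
  t = 5.5000: CF_t = 1.900000, DF = 0.896324, PV = 1.703015
  t = 6.0000: CF_t = 1.900000, DF = 0.887449, PV = 1.686154
  t = 6.5000: CF_t = 1.900000, DF = 0.878663, PV = 1.669459
  t = 7.0000: CF_t = 1.900000, DF = 0.869963, PV = 1.652930
  t = 7.5000: CF_t = 1.900000, DF = 0.861349, PV = 1.636564
  t = 8.0000: CF_t = 1.900000, DF = 0.852821, PV = 1.620360
  t = 8.5000: CF_t = 1.900000, DF = 0.844377, PV = 1.604317
  t = 9.0000: CF_t = 1.900000, DF = 0.836017, PV = 1.588433
  t = 9.5000: CF_t = 1.900000, DF = 0.827740, PV = 1.572706
  t = 10.0000: CF_t = 101.900000, DF = 0.819544, PV = 83.511582
Price P = sum_t PV_t = 116.240998


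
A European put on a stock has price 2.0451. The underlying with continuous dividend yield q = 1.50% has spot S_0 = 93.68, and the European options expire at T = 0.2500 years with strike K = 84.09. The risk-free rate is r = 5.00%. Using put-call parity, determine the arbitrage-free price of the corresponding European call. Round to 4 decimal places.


Put-call parity: C - P = S_0 * exp(-qT) - K * exp(-rT).
S_0 * exp(-qT) = 93.6800 * 0.99625702 = 93.32935786
K * exp(-rT) = 84.0900 * 0.98757780 = 83.04541724
C = P + S*exp(-qT) - K*exp(-rT)
C = 2.0451 + 93.32935786 - 83.04541724 = 12.3290

Answer: Call price = 12.3290


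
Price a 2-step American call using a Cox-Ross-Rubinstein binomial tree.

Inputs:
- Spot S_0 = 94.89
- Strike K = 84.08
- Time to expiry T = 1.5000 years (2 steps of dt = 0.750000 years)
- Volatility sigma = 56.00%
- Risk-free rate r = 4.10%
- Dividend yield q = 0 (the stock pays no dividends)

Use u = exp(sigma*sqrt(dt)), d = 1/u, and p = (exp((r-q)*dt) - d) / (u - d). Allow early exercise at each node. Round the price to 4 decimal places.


dt = T/N = 0.750000
u = exp(sigma*sqrt(dt)) = 1.624133; d = 1/u = 0.615713
p = (exp((r-q)*dt) - d) / (u - d) = 0.412045
Discount per step: exp(-r*dt) = 0.969718
Stock lattice S(k, i) with i counting down-moves:
  k=0: S(0,0) = 94.8900
  k=1: S(1,0) = 154.1140; S(1,1) = 58.4250
  k=2: S(2,0) = 250.3016; S(2,1) = 94.8900; S(2,2) = 35.9730
Terminal payoffs V(N, i) = max(S_T - K, 0):
  V(2,0) = 166.221647; V(2,1) = 10.810000; V(2,2) = 0.000000
Backward induction: V(k, i) = exp(-r*dt) * [p * V(k+1, i) + (1-p) * V(k+1, i+1)]; then take max(V_cont, immediate exercise) for American.
  V(1,0) = exp(-r*dt) * [p*166.221647 + (1-p)*10.810000] = 72.580107; exercise = 70.033994; V(1,0) = max -> 72.580107
  V(1,1) = exp(-r*dt) * [p*10.810000 + (1-p)*0.000000] = 4.319326; exercise = 0.000000; V(1,1) = max -> 4.319326
  V(0,0) = exp(-r*dt) * [p*72.580107 + (1-p)*4.319326] = 31.463323; exercise = 10.810000; V(0,0) = max -> 31.463323

Answer: Price = V(0,0) = 31.4633


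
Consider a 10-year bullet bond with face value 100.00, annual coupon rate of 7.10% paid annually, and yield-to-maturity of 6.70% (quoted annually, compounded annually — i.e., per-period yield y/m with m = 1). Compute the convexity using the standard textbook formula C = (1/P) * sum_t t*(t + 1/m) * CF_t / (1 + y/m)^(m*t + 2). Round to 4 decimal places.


Answer: Convexity = 65.4115

Derivation:
Coupon per period c = face * coupon_rate / m = 7.100000
Periods per year m = 1; per-period yield y/m = 0.067000
Number of cashflows N = 10
Cashflows (t years, CF_t, discount factor 1/(1+y/m)^(m*t), PV):
  t = 1.0000: CF_t = 7.100000, DF = 0.937207, PV = 6.654171
  t = 2.0000: CF_t = 7.100000, DF = 0.878357, PV = 6.236336
  t = 3.0000: CF_t = 7.100000, DF = 0.823203, PV = 5.844739
  t = 4.0000: CF_t = 7.100000, DF = 0.771511, PV = 5.477731
  t = 5.0000: CF_t = 7.100000, DF = 0.723066, PV = 5.133768
  t = 6.0000: CF_t = 7.100000, DF = 0.677663, PV = 4.811404
  t = 7.0000: CF_t = 7.100000, DF = 0.635110, PV = 4.509282
  t = 8.0000: CF_t = 7.100000, DF = 0.595230, PV = 4.226131
  t = 9.0000: CF_t = 7.100000, DF = 0.557854, PV = 3.960760
  t = 10.0000: CF_t = 107.100000, DF = 0.522824, PV = 55.994488
Price P = sum_t PV_t = 102.848810
Convexity numerator sum_t t*(t + 1/m) * CF_t / (1+y/m)^(m*t + 2):
  t = 1.0000: term = 11.689477
  t = 2.0000: term = 32.866384
  t = 3.0000: term = 61.605218
  t = 4.0000: term = 96.228082
  t = 5.0000: term = 135.278465
  t = 6.0000: term = 177.497518
  t = 7.0000: term = 221.802584
  t = 8.0000: term = 267.267807
  t = 9.0000: term = 313.106616
  t = 10.0000: term = 5410.147714
Convexity = (1/P) * sum = 6727.489865 / 102.848810 = 65.411451


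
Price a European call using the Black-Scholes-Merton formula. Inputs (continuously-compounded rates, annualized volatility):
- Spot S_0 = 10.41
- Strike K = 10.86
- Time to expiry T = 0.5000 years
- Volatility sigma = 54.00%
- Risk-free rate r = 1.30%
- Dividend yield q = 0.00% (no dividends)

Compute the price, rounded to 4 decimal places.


Answer: Price = 1.4221

Derivation:
d1 = (ln(S/K) + (r - q + 0.5*sigma^2) * T) / (sigma * sqrt(T)) = 0.09711082
d2 = d1 - sigma * sqrt(T) = -0.28472684
exp(-rT) = 0.99352108; exp(-qT) = 1.00000000
C = S_0 * exp(-qT) * N(d1) - K * exp(-rT) * N(d2)
N(d1) = 0.53868081; N(d2) = 0.38792671
C = 10.4100 * 1.00000000 * 0.53868081 - 10.8600 * 0.99352108 * 0.38792671 = 1.4221


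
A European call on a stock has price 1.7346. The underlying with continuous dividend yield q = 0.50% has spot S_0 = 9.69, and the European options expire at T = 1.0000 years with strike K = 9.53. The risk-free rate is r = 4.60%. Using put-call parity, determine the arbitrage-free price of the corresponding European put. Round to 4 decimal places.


Put-call parity: C - P = S_0 * exp(-qT) - K * exp(-rT).
S_0 * exp(-qT) = 9.6900 * 0.99501248 = 9.64167092
K * exp(-rT) = 9.5300 * 0.95504196 = 9.10154990
P = C - S*exp(-qT) + K*exp(-rT)
P = 1.7346 - 9.64167092 + 9.10154990 = 1.1945

Answer: Put price = 1.1945


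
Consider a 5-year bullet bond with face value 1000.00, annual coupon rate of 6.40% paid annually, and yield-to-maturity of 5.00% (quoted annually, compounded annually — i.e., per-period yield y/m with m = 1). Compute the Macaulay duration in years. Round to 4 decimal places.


Answer: Macaulay duration = 4.4520 years

Derivation:
Coupon per period c = face * coupon_rate / m = 64.000000
Periods per year m = 1; per-period yield y/m = 0.050000
Number of cashflows N = 5
Cashflows (t years, CF_t, discount factor 1/(1+y/m)^(m*t), PV):
  t = 1.0000: CF_t = 64.000000, DF = 0.952381, PV = 60.952381
  t = 2.0000: CF_t = 64.000000, DF = 0.907029, PV = 58.049887
  t = 3.0000: CF_t = 64.000000, DF = 0.863838, PV = 55.285606
  t = 4.0000: CF_t = 64.000000, DF = 0.822702, PV = 52.652958
  t = 5.0000: CF_t = 1064.000000, DF = 0.783526, PV = 833.671841
Price P = sum_t PV_t = 1060.612673
Macaulay numerator sum_t t * PV_t:
  t * PV_t at t = 1.0000: 60.952381
  t * PV_t at t = 2.0000: 116.099773
  t * PV_t at t = 3.0000: 165.856819
  t * PV_t at t = 4.0000: 210.611834
  t * PV_t at t = 5.0000: 4168.359206
Macaulay duration D = (sum_t t * PV_t) / P = 4721.880012 / 1060.612673 = 4.452031


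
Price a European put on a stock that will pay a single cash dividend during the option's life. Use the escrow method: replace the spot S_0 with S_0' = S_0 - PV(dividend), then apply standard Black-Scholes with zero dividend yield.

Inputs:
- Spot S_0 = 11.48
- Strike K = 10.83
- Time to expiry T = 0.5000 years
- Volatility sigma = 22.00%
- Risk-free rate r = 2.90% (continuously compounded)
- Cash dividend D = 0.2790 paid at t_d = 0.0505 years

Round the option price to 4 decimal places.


PV(D) = D * exp(-r * t_d) = 0.2790 * 0.99853657 = 0.27859170
S_0' = S_0 - PV(D) = 11.4800 - 0.27859170 = 11.20140830
d1 = (ln(S_0'/K) + (r + sigma^2/2)*T) / (sigma*sqrt(T)) = 0.38774811
d2 = d1 - sigma*sqrt(T) = 0.23218462
exp(-rT) = 0.98560462
N(-d1) = 0.34910122; N(-d2) = 0.40819731
P = K * exp(-rT) * N(-d2) - S_0' * N(-d1) = 10.8300 * 0.98560462 * 0.40819731 - 11.20140830 * 0.34910122 = 0.4467

Answer: Price = 0.4467


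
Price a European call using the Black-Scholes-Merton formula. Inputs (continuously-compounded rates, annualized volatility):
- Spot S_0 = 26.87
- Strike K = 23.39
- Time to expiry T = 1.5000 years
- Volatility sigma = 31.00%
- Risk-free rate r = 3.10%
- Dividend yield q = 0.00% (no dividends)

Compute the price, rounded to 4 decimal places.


Answer: Price = 6.4004

Derivation:
d1 = (ln(S/K) + (r - q + 0.5*sigma^2) * T) / (sigma * sqrt(T)) = 0.67763117
d2 = d1 - sigma * sqrt(T) = 0.29796026
exp(-rT) = 0.95456456; exp(-qT) = 1.00000000
C = S_0 * exp(-qT) * N(d1) - K * exp(-rT) * N(d2)
N(d1) = 0.75099721; N(d2) = 0.61713325
C = 26.8700 * 1.00000000 * 0.75099721 - 23.3900 * 0.95456456 * 0.61713325 = 6.4004


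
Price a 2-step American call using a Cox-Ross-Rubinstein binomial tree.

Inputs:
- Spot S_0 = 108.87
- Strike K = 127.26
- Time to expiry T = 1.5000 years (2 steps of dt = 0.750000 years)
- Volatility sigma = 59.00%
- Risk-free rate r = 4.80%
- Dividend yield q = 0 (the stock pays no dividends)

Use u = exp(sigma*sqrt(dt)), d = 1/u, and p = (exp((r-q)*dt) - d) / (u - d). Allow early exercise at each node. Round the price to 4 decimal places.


dt = T/N = 0.750000
u = exp(sigma*sqrt(dt)) = 1.666882; d = 1/u = 0.599922
p = (exp((r-q)*dt) - d) / (u - d) = 0.409325
Discount per step: exp(-r*dt) = 0.964640
Stock lattice S(k, i) with i counting down-moves:
  k=0: S(0,0) = 108.8700
  k=1: S(1,0) = 181.4735; S(1,1) = 65.3136
  k=2: S(2,0) = 302.4949; S(2,1) = 108.8700; S(2,2) = 39.1831
Terminal payoffs V(N, i) = max(S_T - K, 0):
  V(2,0) = 175.234921; V(2,1) = 0.000000; V(2,2) = 0.000000
Backward induction: V(k, i) = exp(-r*dt) * [p * V(k+1, i) + (1-p) * V(k+1, i+1)]; then take max(V_cont, immediate exercise) for American.
  V(1,0) = exp(-r*dt) * [p*175.234921 + (1-p)*0.000000] = 69.191767; exercise = 54.213475; V(1,0) = max -> 69.191767
  V(1,1) = exp(-r*dt) * [p*0.000000 + (1-p)*0.000000] = 0.000000; exercise = 0.000000; V(1,1) = max -> 0.000000
  V(0,0) = exp(-r*dt) * [p*69.191767 + (1-p)*0.000000] = 27.320472; exercise = 0.000000; V(0,0) = max -> 27.320472

Answer: Price = V(0,0) = 27.3205


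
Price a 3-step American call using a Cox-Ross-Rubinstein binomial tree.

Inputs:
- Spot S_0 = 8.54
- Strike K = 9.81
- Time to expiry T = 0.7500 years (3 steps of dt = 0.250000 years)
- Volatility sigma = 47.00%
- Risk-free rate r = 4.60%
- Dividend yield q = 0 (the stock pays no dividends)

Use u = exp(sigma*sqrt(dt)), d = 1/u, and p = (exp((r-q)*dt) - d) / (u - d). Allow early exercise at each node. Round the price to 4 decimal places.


dt = T/N = 0.250000
u = exp(sigma*sqrt(dt)) = 1.264909; d = 1/u = 0.790571
p = (exp((r-q)*dt) - d) / (u - d) = 0.465903
Discount per step: exp(-r*dt) = 0.988566
Stock lattice S(k, i) with i counting down-moves:
  k=0: S(0,0) = 8.5400
  k=1: S(1,0) = 10.8023; S(1,1) = 6.7515
  k=2: S(2,0) = 13.6640; S(2,1) = 8.5400; S(2,2) = 5.3375
  k=3: S(3,0) = 17.2837; S(3,1) = 10.8023; S(3,2) = 6.7515; S(3,3) = 4.2197
Terminal payoffs V(N, i) = max(S_T - K, 0):
  V(3,0) = 7.473651; V(3,1) = 0.992321; V(3,2) = 0.000000; V(3,3) = 0.000000
Backward induction: V(k, i) = exp(-r*dt) * [p * V(k+1, i) + (1-p) * V(k+1, i+1)]; then take max(V_cont, immediate exercise) for American.
  V(2,0) = exp(-r*dt) * [p*7.473651 + (1-p)*0.992321] = 3.966119; exercise = 3.853950; V(2,0) = max -> 3.966119
  V(2,1) = exp(-r*dt) * [p*0.992321 + (1-p)*0.000000] = 0.457039; exercise = 0.000000; V(2,1) = max -> 0.457039
  V(2,2) = exp(-r*dt) * [p*0.000000 + (1-p)*0.000000] = 0.000000; exercise = 0.000000; V(2,2) = max -> 0.000000
  V(1,0) = exp(-r*dt) * [p*3.966119 + (1-p)*0.457039] = 2.068011; exercise = 0.992321; V(1,0) = max -> 2.068011
  V(1,1) = exp(-r*dt) * [p*0.457039 + (1-p)*0.000000] = 0.210501; exercise = 0.000000; V(1,1) = max -> 0.210501
  V(0,0) = exp(-r*dt) * [p*2.068011 + (1-p)*0.210501] = 1.063619; exercise = 0.000000; V(0,0) = max -> 1.063619

Answer: Price = V(0,0) = 1.0636


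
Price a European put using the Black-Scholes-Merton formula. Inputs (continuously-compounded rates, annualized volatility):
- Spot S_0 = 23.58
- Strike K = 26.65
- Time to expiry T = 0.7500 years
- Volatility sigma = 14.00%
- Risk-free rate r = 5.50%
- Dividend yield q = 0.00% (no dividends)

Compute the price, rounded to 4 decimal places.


d1 = (ln(S/K) + (r - q + 0.5*sigma^2) * T) / (sigma * sqrt(T)) = -0.60861177
d2 = d1 - sigma * sqrt(T) = -0.72985533
exp(-rT) = 0.95958920; exp(-qT) = 1.00000000
P = K * exp(-rT) * N(-d2) - S_0 * exp(-qT) * N(-d1)
N(-d1) = 0.72860910; N(-d2) = 0.76726069
P = 26.6500 * 0.95958920 * 0.76726069 - 23.5800 * 1.00000000 * 0.72860910 = 2.4406

Answer: Price = 2.4406


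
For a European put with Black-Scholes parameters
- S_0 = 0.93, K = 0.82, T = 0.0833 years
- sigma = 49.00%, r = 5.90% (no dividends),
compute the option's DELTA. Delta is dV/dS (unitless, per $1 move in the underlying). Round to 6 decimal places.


Answer: Delta = -0.159731

Derivation:
d1 = 0.9955635633; d2 = 0.8541410404
phi(d1) = 0.2430442053; exp(-qT) = 1.0000000000; exp(-rT) = 0.9950973574
N(-d1) = 0.1597311230
Delta = -exp(-qT) * N(-d1) = -1.0000000000 * 0.1597311230 = -0.159731


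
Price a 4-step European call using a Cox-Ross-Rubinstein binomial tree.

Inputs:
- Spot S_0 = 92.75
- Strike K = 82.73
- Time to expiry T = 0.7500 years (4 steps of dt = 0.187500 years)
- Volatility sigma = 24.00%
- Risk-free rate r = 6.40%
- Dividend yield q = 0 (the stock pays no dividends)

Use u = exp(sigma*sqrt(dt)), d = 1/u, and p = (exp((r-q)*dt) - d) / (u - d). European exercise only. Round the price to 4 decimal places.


dt = T/N = 0.187500
u = exp(sigma*sqrt(dt)) = 1.109515; d = 1/u = 0.901295
p = (exp((r-q)*dt) - d) / (u - d) = 0.532021
Discount per step: exp(-r*dt) = 0.988072
Stock lattice S(k, i) with i counting down-moves:
  k=0: S(0,0) = 92.7500
  k=1: S(1,0) = 102.9075; S(1,1) = 83.5951
  k=2: S(2,0) = 114.1774; S(2,1) = 92.7500; S(2,2) = 75.3438
  k=3: S(3,0) = 126.6816; S(3,1) = 102.9075; S(3,2) = 83.5951; S(3,3) = 67.9070
  k=4: S(4,0) = 140.5551; S(4,1) = 114.1774; S(4,2) = 92.7500; S(4,3) = 75.3438; S(4,4) = 61.2042
Terminal payoffs V(N, i) = max(S_T - K, 0):
  V(4,0) = 57.825144; V(4,1) = 31.447448; V(4,2) = 10.020000; V(4,3) = 0.000000; V(4,4) = 0.000000
Backward induction: V(k, i) = exp(-r*dt) * [p * V(k+1, i) + (1-p) * V(k+1, i+1)].
  V(3,0) = exp(-r*dt) * [p*57.825144 + (1-p)*31.447448] = 44.938427
  V(3,1) = exp(-r*dt) * [p*31.447448 + (1-p)*10.020000] = 21.164350
  V(3,2) = exp(-r*dt) * [p*10.020000 + (1-p)*0.000000] = 5.267263
  V(3,3) = exp(-r*dt) * [p*0.000000 + (1-p)*0.000000] = 0.000000
  V(2,0) = exp(-r*dt) * [p*44.938427 + (1-p)*21.164350] = 33.409331
  V(2,1) = exp(-r*dt) * [p*21.164350 + (1-p)*5.267263] = 13.561133
  V(2,2) = exp(-r*dt) * [p*5.267263 + (1-p)*0.000000] = 2.768868
  V(1,0) = exp(-r*dt) * [p*33.409331 + (1-p)*13.561133] = 23.833072
  V(1,1) = exp(-r*dt) * [p*13.561133 + (1-p)*2.768868] = 8.409063
  V(0,0) = exp(-r*dt) * [p*23.833072 + (1-p)*8.409063] = 16.416772

Answer: Price = V(0,0) = 16.4168


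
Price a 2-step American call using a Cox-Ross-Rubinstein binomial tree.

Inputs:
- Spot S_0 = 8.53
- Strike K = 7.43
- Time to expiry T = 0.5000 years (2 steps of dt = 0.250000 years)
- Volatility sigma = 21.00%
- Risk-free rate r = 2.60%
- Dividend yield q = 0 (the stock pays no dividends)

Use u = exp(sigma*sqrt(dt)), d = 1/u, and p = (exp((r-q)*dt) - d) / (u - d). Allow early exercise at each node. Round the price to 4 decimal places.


dt = T/N = 0.250000
u = exp(sigma*sqrt(dt)) = 1.110711; d = 1/u = 0.900325
p = (exp((r-q)*dt) - d) / (u - d) = 0.504770
Discount per step: exp(-r*dt) = 0.993521
Stock lattice S(k, i) with i counting down-moves:
  k=0: S(0,0) = 8.5300
  k=1: S(1,0) = 9.4744; S(1,1) = 7.6798
  k=2: S(2,0) = 10.5233; S(2,1) = 8.5300; S(2,2) = 6.9143
Terminal payoffs V(N, i) = max(S_T - K, 0):
  V(2,0) = 3.093274; V(2,1) = 1.100000; V(2,2) = 0.000000
Backward induction: V(k, i) = exp(-r*dt) * [p * V(k+1, i) + (1-p) * V(k+1, i+1)]; then take max(V_cont, immediate exercise) for American.
  V(1,0) = exp(-r*dt) * [p*3.093274 + (1-p)*1.100000] = 2.092500; exercise = 2.044362; V(1,0) = max -> 2.092500
  V(1,1) = exp(-r*dt) * [p*1.100000 + (1-p)*0.000000] = 0.551650; exercise = 0.249768; V(1,1) = max -> 0.551650
  V(0,0) = exp(-r*dt) * [p*2.092500 + (1-p)*0.551650] = 1.320812; exercise = 1.100000; V(0,0) = max -> 1.320812

Answer: Price = V(0,0) = 1.3208


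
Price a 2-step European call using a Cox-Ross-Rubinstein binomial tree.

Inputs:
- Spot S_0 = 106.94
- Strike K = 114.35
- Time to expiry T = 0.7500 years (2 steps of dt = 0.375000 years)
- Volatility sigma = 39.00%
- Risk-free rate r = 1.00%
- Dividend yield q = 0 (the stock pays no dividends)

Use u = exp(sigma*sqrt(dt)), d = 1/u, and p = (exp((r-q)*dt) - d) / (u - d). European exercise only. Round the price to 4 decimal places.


dt = T/N = 0.375000
u = exp(sigma*sqrt(dt)) = 1.269757; d = 1/u = 0.787552
p = (exp((r-q)*dt) - d) / (u - d) = 0.448367
Discount per step: exp(-r*dt) = 0.996257
Stock lattice S(k, i) with i counting down-moves:
  k=0: S(0,0) = 106.9400
  k=1: S(1,0) = 135.7878; S(1,1) = 84.2209
  k=2: S(2,0) = 172.4174; S(2,1) = 106.9400; S(2,2) = 66.3284
Terminal payoffs V(N, i) = max(S_T - K, 0):
  V(2,0) = 58.067426; V(2,1) = 0.000000; V(2,2) = 0.000000
Backward induction: V(k, i) = exp(-r*dt) * [p * V(k+1, i) + (1-p) * V(k+1, i+1)].
  V(1,0) = exp(-r*dt) * [p*58.067426 + (1-p)*0.000000] = 25.938082
  V(1,1) = exp(-r*dt) * [p*0.000000 + (1-p)*0.000000] = 0.000000
  V(0,0) = exp(-r*dt) * [p*25.938082 + (1-p)*0.000000] = 11.586257

Answer: Price = V(0,0) = 11.5863


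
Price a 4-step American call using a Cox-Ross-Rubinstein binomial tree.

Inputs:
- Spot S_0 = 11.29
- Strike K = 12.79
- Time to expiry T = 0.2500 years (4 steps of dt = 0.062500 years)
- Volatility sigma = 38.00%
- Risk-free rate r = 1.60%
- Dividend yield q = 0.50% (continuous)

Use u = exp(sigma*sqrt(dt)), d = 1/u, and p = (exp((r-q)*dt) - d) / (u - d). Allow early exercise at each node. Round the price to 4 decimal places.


dt = T/N = 0.062500
u = exp(sigma*sqrt(dt)) = 1.099659; d = 1/u = 0.909373
p = (exp((r-q)*dt) - d) / (u - d) = 0.479882
Discount per step: exp(-r*dt) = 0.999000
Stock lattice S(k, i) with i counting down-moves:
  k=0: S(0,0) = 11.2900
  k=1: S(1,0) = 12.4151; S(1,1) = 10.2668
  k=2: S(2,0) = 13.6524; S(2,1) = 11.2900; S(2,2) = 9.3364
  k=3: S(3,0) = 15.0130; S(3,1) = 12.4151; S(3,2) = 10.2668; S(3,3) = 8.4902
  k=4: S(4,0) = 16.5092; S(4,1) = 13.6524; S(4,2) = 11.2900; S(4,3) = 9.3364; S(4,4) = 7.7208
Terminal payoffs V(N, i) = max(S_T - K, 0):
  V(4,0) = 3.719193; V(4,1) = 0.862428; V(4,2) = 0.000000; V(4,3) = 0.000000; V(4,4) = 0.000000
Backward induction: V(k, i) = exp(-r*dt) * [p * V(k+1, i) + (1-p) * V(k+1, i+1)]; then take max(V_cont, immediate exercise) for American.
  V(3,0) = exp(-r*dt) * [p*3.719193 + (1-p)*0.862428] = 2.231106; exercise = 2.223013; V(3,0) = max -> 2.231106
  V(3,1) = exp(-r*dt) * [p*0.862428 + (1-p)*0.000000] = 0.413450; exercise = 0.000000; V(3,1) = max -> 0.413450
  V(3,2) = exp(-r*dt) * [p*0.000000 + (1-p)*0.000000] = 0.000000; exercise = 0.000000; V(3,2) = max -> 0.000000
  V(3,3) = exp(-r*dt) * [p*0.000000 + (1-p)*0.000000] = 0.000000; exercise = 0.000000; V(3,3) = max -> 0.000000
  V(2,0) = exp(-r*dt) * [p*2.231106 + (1-p)*0.413450] = 1.284426; exercise = 0.862428; V(2,0) = max -> 1.284426
  V(2,1) = exp(-r*dt) * [p*0.413450 + (1-p)*0.000000] = 0.198209; exercise = 0.000000; V(2,1) = max -> 0.198209
  V(2,2) = exp(-r*dt) * [p*0.000000 + (1-p)*0.000000] = 0.000000; exercise = 0.000000; V(2,2) = max -> 0.000000
  V(1,0) = exp(-r*dt) * [p*1.284426 + (1-p)*0.198209] = 0.718746; exercise = 0.000000; V(1,0) = max -> 0.718746
  V(1,1) = exp(-r*dt) * [p*0.198209 + (1-p)*0.000000] = 0.095022; exercise = 0.000000; V(1,1) = max -> 0.095022
  V(0,0) = exp(-r*dt) * [p*0.718746 + (1-p)*0.095022] = 0.393942; exercise = 0.000000; V(0,0) = max -> 0.393942

Answer: Price = V(0,0) = 0.3939


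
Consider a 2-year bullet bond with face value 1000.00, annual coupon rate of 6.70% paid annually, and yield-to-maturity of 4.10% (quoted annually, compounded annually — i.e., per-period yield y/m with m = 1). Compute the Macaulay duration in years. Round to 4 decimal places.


Coupon per period c = face * coupon_rate / m = 67.000000
Periods per year m = 1; per-period yield y/m = 0.041000
Number of cashflows N = 2
Cashflows (t years, CF_t, discount factor 1/(1+y/m)^(m*t), PV):
  t = 1.0000: CF_t = 67.000000, DF = 0.960615, PV = 64.361191
  t = 2.0000: CF_t = 1067.000000, DF = 0.922781, PV = 984.607094
Price P = sum_t PV_t = 1048.968285
Macaulay numerator sum_t t * PV_t:
  t * PV_t at t = 1.0000: 64.361191
  t * PV_t at t = 2.0000: 1969.214188
Macaulay duration D = (sum_t t * PV_t) / P = 2033.575379 / 1048.968285 = 1.938643

Answer: Macaulay duration = 1.9386 years


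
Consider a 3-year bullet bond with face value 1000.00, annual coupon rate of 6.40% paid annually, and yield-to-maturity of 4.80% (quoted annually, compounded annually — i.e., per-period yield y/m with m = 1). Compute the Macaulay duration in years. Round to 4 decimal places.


Coupon per period c = face * coupon_rate / m = 64.000000
Periods per year m = 1; per-period yield y/m = 0.048000
Number of cashflows N = 3
Cashflows (t years, CF_t, discount factor 1/(1+y/m)^(m*t), PV):
  t = 1.0000: CF_t = 64.000000, DF = 0.954198, PV = 61.068702
  t = 2.0000: CF_t = 64.000000, DF = 0.910495, PV = 58.271662
  t = 3.0000: CF_t = 1064.000000, DF = 0.868793, PV = 924.395409
Price P = sum_t PV_t = 1043.735774
Macaulay numerator sum_t t * PV_t:
  t * PV_t at t = 1.0000: 61.068702
  t * PV_t at t = 2.0000: 116.543325
  t * PV_t at t = 3.0000: 2773.186228
Macaulay duration D = (sum_t t * PV_t) / P = 2950.798255 / 1043.735774 = 2.827151

Answer: Macaulay duration = 2.8272 years


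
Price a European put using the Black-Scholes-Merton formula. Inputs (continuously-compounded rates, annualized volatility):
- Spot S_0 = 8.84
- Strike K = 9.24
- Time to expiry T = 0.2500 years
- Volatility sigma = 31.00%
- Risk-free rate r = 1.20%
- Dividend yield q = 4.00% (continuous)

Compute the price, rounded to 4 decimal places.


d1 = (ln(S/K) + (r - q + 0.5*sigma^2) * T) / (sigma * sqrt(T)) = -0.25317748
d2 = d1 - sigma * sqrt(T) = -0.40817748
exp(-rT) = 0.99700450; exp(-qT) = 0.99004983
P = K * exp(-rT) * N(-d2) - S_0 * exp(-qT) * N(-d1)
N(-d1) = 0.59993446; N(-d2) = 0.65842831
P = 9.2400 * 0.99700450 * 0.65842831 - 8.8400 * 0.99004983 * 0.59993446 = 0.8150

Answer: Price = 0.8150


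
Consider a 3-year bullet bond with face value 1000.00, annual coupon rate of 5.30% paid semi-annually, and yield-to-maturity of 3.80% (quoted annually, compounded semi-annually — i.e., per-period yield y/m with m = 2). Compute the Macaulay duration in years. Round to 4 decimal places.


Coupon per period c = face * coupon_rate / m = 26.500000
Periods per year m = 2; per-period yield y/m = 0.019000
Number of cashflows N = 6
Cashflows (t years, CF_t, discount factor 1/(1+y/m)^(m*t), PV):
  t = 0.5000: CF_t = 26.500000, DF = 0.981354, PV = 26.005888
  t = 1.0000: CF_t = 26.500000, DF = 0.963056, PV = 25.520989
  t = 1.5000: CF_t = 26.500000, DF = 0.945099, PV = 25.045132
  t = 2.0000: CF_t = 26.500000, DF = 0.927477, PV = 24.578147
  t = 2.5000: CF_t = 26.500000, DF = 0.910184, PV = 24.119870
  t = 3.0000: CF_t = 1026.500000, DF = 0.893213, PV = 916.882850
Price P = sum_t PV_t = 1042.152876
Macaulay numerator sum_t t * PV_t:
  t * PV_t at t = 0.5000: 13.002944
  t * PV_t at t = 1.0000: 25.520989
  t * PV_t at t = 1.5000: 37.567698
  t * PV_t at t = 2.0000: 49.156294
  t * PV_t at t = 2.5000: 60.299674
  t * PV_t at t = 3.0000: 2750.648551
Macaulay duration D = (sum_t t * PV_t) / P = 2936.196150 / 1042.152876 = 2.817433

Answer: Macaulay duration = 2.8174 years


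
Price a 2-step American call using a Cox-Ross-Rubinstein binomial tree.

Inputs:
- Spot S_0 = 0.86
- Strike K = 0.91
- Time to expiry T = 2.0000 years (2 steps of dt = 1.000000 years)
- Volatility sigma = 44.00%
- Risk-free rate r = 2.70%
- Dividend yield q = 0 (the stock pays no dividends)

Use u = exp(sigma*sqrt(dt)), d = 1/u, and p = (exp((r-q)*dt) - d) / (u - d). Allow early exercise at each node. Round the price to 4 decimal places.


Answer: Price = V(0,0) = 0.1962

Derivation:
dt = T/N = 1.000000
u = exp(sigma*sqrt(dt)) = 1.552707; d = 1/u = 0.644036
p = (exp((r-q)*dt) - d) / (u - d) = 0.421859
Discount per step: exp(-r*dt) = 0.973361
Stock lattice S(k, i) with i counting down-moves:
  k=0: S(0,0) = 0.8600
  k=1: S(1,0) = 1.3353; S(1,1) = 0.5539
  k=2: S(2,0) = 2.0734; S(2,1) = 0.8600; S(2,2) = 0.3567
Terminal payoffs V(N, i) = max(S_T - K, 0):
  V(2,0) = 1.163374; V(2,1) = 0.000000; V(2,2) = 0.000000
Backward induction: V(k, i) = exp(-r*dt) * [p * V(k+1, i) + (1-p) * V(k+1, i+1)]; then take max(V_cont, immediate exercise) for American.
  V(1,0) = exp(-r*dt) * [p*1.163374 + (1-p)*0.000000] = 0.477706; exercise = 0.425328; V(1,0) = max -> 0.477706
  V(1,1) = exp(-r*dt) * [p*0.000000 + (1-p)*0.000000] = 0.000000; exercise = 0.000000; V(1,1) = max -> 0.000000
  V(0,0) = exp(-r*dt) * [p*0.477706 + (1-p)*0.000000] = 0.196157; exercise = 0.000000; V(0,0) = max -> 0.196157


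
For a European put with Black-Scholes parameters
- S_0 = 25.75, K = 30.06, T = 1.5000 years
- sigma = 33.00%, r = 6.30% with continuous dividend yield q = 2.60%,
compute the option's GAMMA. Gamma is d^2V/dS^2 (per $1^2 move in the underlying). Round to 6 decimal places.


Answer: Gamma = 0.036832

Derivation:
d1 = -0.0435112444; d2 = -0.4476770519
phi(d1) = 0.3985648147; exp(-qT) = 0.9617507091; exp(-rT) = 0.9098277346
Gamma = exp(-qT) * phi(d1) / (S * sigma * sqrt(T)) = 0.9617507091 * 0.3985648147 / (25.7500 * 0.3300 * 1.2247448714) = 0.036832


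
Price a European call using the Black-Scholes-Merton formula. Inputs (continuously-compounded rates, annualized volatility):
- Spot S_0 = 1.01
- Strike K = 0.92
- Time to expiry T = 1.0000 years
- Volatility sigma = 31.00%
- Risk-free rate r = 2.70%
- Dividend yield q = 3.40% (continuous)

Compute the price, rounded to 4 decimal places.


d1 = (ln(S/K) + (r - q + 0.5*sigma^2) * T) / (sigma * sqrt(T)) = 0.43349013
d2 = d1 - sigma * sqrt(T) = 0.12349013
exp(-rT) = 0.97336124; exp(-qT) = 0.96657150
C = S_0 * exp(-qT) * N(d1) - K * exp(-rT) * N(d2)
N(d1) = 0.66767063; N(d2) = 0.54914050
C = 1.0100 * 0.96657150 * 0.66767063 - 0.9200 * 0.97336124 * 0.54914050 = 0.1601

Answer: Price = 0.1601
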